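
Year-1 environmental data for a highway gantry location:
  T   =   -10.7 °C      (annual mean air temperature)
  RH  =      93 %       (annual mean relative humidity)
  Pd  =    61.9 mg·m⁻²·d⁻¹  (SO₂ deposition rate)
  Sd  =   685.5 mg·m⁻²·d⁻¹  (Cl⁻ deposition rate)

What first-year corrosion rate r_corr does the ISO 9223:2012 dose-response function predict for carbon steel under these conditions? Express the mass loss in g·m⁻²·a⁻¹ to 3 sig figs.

carbon steel: f(T) = +0.150·(T−10) [T≤10 °C] = -3.1050
  SO₂ term: 1.77·61.9^0.52·exp(0.02·93-3.1050) = 4.355
  Cl⁻ term: 0.102·685.5^0.62·exp(0.033·93+0.04·-10.7) = 82.02
  r_corr = 4.355 + 82.02 = 86.37 μm/a
Convert to mass loss: 86.37 μm/a × 7.85 g/cm³ = 678 g·m⁻²·a⁻¹

r_corr = 678 g·m⁻²·a⁻¹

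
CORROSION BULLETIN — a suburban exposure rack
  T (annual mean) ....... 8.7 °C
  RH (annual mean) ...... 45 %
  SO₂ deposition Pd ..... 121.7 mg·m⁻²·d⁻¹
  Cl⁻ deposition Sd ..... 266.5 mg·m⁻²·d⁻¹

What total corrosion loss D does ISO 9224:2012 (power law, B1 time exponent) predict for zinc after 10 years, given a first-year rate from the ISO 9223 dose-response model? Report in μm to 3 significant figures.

zinc: f(T) = +0.038·(T−10) [T≤10 °C] = -0.0494
  SO₂ term: 0.0129·121.7^0.44·exp(0.046·45-0.0494) = 0.8047
  Sd branch = 0.0175·Sd^0.57·e^(0.008·RH+0.085·T) = 1.268 μm/a
  r_corr = 0.8047 + 1.268 = 2.073 μm/a
ISO 9224: D(t) = r_corr · t^b with b = 0.813 (zinc, B1)
  D(10) = 2.073 × 10^0.813 = 2.073 × 6.501 = 13.48 μm

D(10) = 13.5 μm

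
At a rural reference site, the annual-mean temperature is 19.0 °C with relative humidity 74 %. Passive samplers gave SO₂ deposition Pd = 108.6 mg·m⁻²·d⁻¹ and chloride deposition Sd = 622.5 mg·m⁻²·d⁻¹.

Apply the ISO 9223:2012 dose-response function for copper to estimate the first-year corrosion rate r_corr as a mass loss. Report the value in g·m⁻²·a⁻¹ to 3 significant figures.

r_corr = 25.2 g·m⁻²·a⁻¹

copper: f(T) = -0.080·(T−10) [T>10 °C] = -0.7200
  sulphur-dioxide contribution → 0.6871 μm/a
  chloride contribution → 2.12 μm/a
  total first-year rate 2.808 μm/a
Convert to mass loss: 2.808 μm/a × 8.96 g/cm³ = 25.16 g·m⁻²·a⁻¹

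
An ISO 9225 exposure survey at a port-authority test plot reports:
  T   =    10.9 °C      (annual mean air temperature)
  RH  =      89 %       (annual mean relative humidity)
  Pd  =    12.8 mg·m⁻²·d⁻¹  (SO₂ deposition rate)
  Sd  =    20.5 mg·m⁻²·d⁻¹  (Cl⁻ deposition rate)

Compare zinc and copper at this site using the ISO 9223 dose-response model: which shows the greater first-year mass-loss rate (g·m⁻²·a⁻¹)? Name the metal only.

zinc: temperature factor f = -0.071·(0.9) = -0.0639
  Pd branch = 0.0129·Pd^0.44·e^(0.046·RH+f) = 2.228 μm/a
  Sd branch = 0.0175·Sd^0.57·e^(0.008·RH+0.085·T) = 0.5039 μm/a
  sum: 2.228 + 0.5039 → r_corr = 2.732 μm/a
  mass loss = 2.732 μm/a × 7.14 g/cm³ = 19.51 g·m⁻²·a⁻¹
copper: temperature factor f = -0.080·(0.9) = -0.0720
  SO₂ term: 0.0053·12.8^0.26·exp(0.059·89-0.0720) = 1.825
  Sd branch = 0.01025·Sd^0.27·e^(0.036·RH+0.049·T) = 0.9735 μm/a
  r_corr = 1.825 + 0.9735 = 2.799 μm/a
  mass loss = 2.799 μm/a × 8.96 g/cm³ = 25.08 g·m⁻²·a⁻¹
Ordering by g·m⁻²·a⁻¹: copper (25.1) > zinc (19.5)

copper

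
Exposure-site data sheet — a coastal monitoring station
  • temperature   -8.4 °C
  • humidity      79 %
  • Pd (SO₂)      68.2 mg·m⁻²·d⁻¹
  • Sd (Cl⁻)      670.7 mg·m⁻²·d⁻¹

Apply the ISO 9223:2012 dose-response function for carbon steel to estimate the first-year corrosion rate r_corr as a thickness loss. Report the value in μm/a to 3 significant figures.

carbon steel: f(T) = +0.150·(T−10) [T≤10 °C] = -2.7600
  Pd branch = 1.77·Pd^0.52·e^(0.02·RH+f) = 4.887 μm/a
  Cl⁻ term: 0.102·670.7^0.62·exp(0.033·79+0.04·-8.4) = 55.89
  sum: 4.887 + 55.89 → r_corr = 60.78 μm/a

r_corr = 60.8 μm/a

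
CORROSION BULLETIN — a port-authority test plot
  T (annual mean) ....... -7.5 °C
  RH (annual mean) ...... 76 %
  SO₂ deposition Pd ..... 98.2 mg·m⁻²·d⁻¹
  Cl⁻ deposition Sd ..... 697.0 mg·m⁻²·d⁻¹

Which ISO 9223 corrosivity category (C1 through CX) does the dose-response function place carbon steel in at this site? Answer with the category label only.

carbon steel: T≤10 °C ⇒ hinge +0.150·(-7.5−10) = -2.6250
  sulphur-dioxide contribution → 6.368 μm/a
  chloride contribution → 53.74 μm/a
  ⇒ r_corr(carbon steel) = 60.11 μm/a
60.1 μm/a falls in (50, 80] for carbon steel → category C4

C4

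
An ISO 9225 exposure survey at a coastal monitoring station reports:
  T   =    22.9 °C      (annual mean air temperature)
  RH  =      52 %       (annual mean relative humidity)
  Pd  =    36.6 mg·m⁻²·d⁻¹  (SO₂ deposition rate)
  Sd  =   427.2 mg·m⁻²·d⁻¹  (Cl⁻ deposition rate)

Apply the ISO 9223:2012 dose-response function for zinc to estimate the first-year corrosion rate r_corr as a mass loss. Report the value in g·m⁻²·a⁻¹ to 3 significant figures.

r_corr = 43.9 g·m⁻²·a⁻¹

zinc: T>10 °C ⇒ hinge -0.071·(22.9−10) = -0.9159
  Pd branch = 0.0129·Pd^0.44·e^(0.046·RH+f) = 0.2752 μm/a
  Sd branch = 0.0175·Sd^0.57·e^(0.008·RH+0.085·T) = 5.868 μm/a
  r_corr = 0.2752 + 5.868 = 6.144 μm/a
Convert to mass loss: 6.144 μm/a × 7.14 g/cm³ = 43.86 g·m⁻²·a⁻¹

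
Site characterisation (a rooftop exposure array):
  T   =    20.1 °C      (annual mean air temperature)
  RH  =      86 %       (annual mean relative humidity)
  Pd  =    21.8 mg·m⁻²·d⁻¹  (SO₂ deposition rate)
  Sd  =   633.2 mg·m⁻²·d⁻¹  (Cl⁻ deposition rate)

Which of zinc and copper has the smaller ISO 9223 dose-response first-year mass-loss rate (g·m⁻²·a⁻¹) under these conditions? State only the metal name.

copper

zinc: T>10 °C ⇒ hinge -0.071·(20.1−10) = -0.7171
  sulphur-dioxide contribution → 1.277 μm/a
  chloride contribution → 7.598 μm/a
  ⇒ r_corr(zinc) = 8.875 μm/a
  mass loss = 8.875 μm/a × 7.14 g/cm³ = 63.37 g·m⁻²·a⁻¹
copper: f(T) = -0.080·(T−10) [T>10 °C] = -0.8080
  sulphur-dioxide contribution → 0.8413 μm/a
  chloride contribution → 3.463 μm/a
  ⇒ r_corr(copper) = 4.304 μm/a
  mass loss = 4.304 μm/a × 8.96 g/cm³ = 38.57 g·m⁻²·a⁻¹
Ordering by g·m⁻²·a⁻¹: zinc (63.4) > copper (38.6)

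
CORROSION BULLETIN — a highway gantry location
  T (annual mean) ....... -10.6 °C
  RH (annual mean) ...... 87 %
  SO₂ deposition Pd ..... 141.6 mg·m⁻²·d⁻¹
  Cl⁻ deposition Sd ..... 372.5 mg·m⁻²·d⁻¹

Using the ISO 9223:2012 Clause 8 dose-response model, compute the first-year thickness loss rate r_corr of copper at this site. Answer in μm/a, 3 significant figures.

copper: temperature factor f = +0.126·(-20.6) = -2.5956
  SO₂ term: 0.0053·141.6^0.26·exp(0.059·87-2.5956) = 0.243
  Sd branch = 0.01025·Sd^0.27·e^(0.036·RH+0.049·T) = 0.6911 μm/a
  r_corr = 0.243 + 0.6911 = 0.9341 μm/a

r_corr = 0.934 μm/a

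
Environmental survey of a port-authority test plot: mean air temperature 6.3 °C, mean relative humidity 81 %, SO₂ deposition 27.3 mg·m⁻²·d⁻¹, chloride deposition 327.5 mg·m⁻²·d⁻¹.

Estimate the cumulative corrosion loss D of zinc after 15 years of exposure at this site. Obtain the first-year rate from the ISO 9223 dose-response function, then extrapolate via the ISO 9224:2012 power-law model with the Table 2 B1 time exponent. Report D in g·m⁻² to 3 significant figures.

zinc: f(T) = +0.038·(T−10) [T≤10 °C] = -0.1406
  Pd branch = 0.0129·Pd^0.44·e^(0.046·RH+f) = 1.994 μm/a
  Sd branch = 0.0175·Sd^0.57·e^(0.008·RH+0.085·T) = 1.551 μm/a
  r_corr = 1.994 + 1.551 = 3.545 μm/a
ISO 9224: D(t) = r_corr · t^b with b = 0.813 (zinc, B1)
  D(15) = 3.545 × 15^0.813 = 3.545 × 9.04 = 32.04 μm
  Mass loss = 32.04 μm × 7.14 g/cm³ = 228.8 g·m⁻²

D(15) = 229 g·m⁻²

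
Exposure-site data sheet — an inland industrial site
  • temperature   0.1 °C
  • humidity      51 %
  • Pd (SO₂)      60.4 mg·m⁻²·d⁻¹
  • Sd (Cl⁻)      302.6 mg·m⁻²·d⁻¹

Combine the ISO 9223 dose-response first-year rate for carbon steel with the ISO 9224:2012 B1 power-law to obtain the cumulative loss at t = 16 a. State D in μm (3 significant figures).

D(16) = 121 μm

carbon steel: temperature factor f = +0.150·(-9.9) = -1.4850
  SO₂ term: 1.77·60.4^0.52·exp(0.02·51-1.4850) = 9.379
  Sd branch = 0.102·Sd^0.62·e^(0.033·RH+0.04·T) = 19.03 μm/a
  sum: 9.379 + 19.03 → r_corr = 28.41 μm/a
ISO 9224: D(t) = r_corr · t^b with b = 0.523 (carbon steel, B1)
  D(16) = 28.41 × 16^0.523 = 28.41 × 4.263 = 121.1 μm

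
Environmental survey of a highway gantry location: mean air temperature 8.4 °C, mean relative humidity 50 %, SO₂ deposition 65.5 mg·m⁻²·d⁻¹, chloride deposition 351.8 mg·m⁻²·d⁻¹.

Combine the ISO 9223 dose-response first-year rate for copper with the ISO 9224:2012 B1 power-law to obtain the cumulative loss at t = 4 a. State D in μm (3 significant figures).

D(4) = 1.77 μm

copper: temperature factor f = +0.126·(-1.6) = -0.2016
  SO₂ term: 0.0053·65.5^0.26·exp(0.059·50-0.2016) = 0.2455
  Cl⁻ term: 0.01025·351.8^0.27·exp(0.036·50+0.049·8.4) = 0.4557
  r_corr = 0.2455 + 0.4557 = 0.7013 μm/a
ISO 9224: D(t) = r_corr · t^b with b = 0.667 (copper, B1)
  D(4) = 0.7013 × 4^0.667 = 0.7013 × 2.521 = 1.768 μm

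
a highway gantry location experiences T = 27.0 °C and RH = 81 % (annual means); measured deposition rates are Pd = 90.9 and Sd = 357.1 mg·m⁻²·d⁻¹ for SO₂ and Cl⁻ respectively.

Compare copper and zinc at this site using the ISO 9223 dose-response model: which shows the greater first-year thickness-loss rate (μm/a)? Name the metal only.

zinc

copper: T>10 °C ⇒ hinge -0.080·(27.0−10) = -1.3600
  SO₂ term: 0.0053·90.9^0.26·exp(0.059·81-1.3600) = 0.5228
  Sd branch = 0.01025·Sd^0.27·e^(0.036·RH+0.049·T) = 3.475 μm/a
  r_corr = 0.5228 + 3.475 = 3.998 μm/a
zinc: T>10 °C ⇒ hinge -0.071·(27.0−10) = -1.2070
  Pd branch = 0.0129·Pd^0.44·e^(0.046·RH+f) = 1.165 μm/a
  Cl⁻ term: 0.0175·357.1^0.57·exp(0.008·81+0.085·27.0) = 9.468
  sum: 1.165 + 9.468 → r_corr = 10.63 μm/a
Ordering by μm/a: zinc (10.6) > copper (4)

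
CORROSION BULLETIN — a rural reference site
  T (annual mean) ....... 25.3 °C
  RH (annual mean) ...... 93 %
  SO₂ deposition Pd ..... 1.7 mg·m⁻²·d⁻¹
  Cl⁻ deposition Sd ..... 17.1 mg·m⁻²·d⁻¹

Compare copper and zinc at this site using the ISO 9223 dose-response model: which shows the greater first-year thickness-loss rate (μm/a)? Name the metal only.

copper

copper: T>10 °C ⇒ hinge -0.080·(25.3−10) = -1.2240
  Pd branch = 0.0053·Pd^0.26·e^(0.059·RH+f) = 0.4321 μm/a
  Cl⁻ term: 0.01025·17.1^0.27·exp(0.036·93+0.049·25.3) = 2.168
  sum: 0.4321 + 2.168 → r_corr = 2.6 μm/a
zinc: T>10 °C ⇒ hinge -0.071·(25.3−10) = -1.0863
  Pd branch = 0.0129·Pd^0.44·e^(0.046·RH+f) = 0.3964 μm/a
  Cl⁻ term: 0.0175·17.1^0.57·exp(0.008·93+0.085·25.3) = 1.596
  sum: 0.3964 + 1.596 → r_corr = 1.992 μm/a
Ordering by μm/a: copper (2.6) > zinc (1.99)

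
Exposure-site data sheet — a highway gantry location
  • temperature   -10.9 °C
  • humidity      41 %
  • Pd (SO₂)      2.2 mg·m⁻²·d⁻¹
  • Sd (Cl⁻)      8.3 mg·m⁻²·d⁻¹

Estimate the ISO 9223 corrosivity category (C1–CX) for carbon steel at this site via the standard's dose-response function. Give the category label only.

C1

carbon steel: T≤10 °C ⇒ hinge +0.150·(-10.9−10) = -3.1350
  SO₂ term: 1.77·2.2^0.52·exp(0.02·41-3.1350) = 0.2634
  Sd branch = 0.102·Sd^0.62·e^(0.033·RH+0.04·T) = 0.9477 μm/a
  r_corr = 0.2634 + 0.9477 = 1.211 μm/a
Category bounds: 0…1.3 μm/a bracket r_corr ⇒ C1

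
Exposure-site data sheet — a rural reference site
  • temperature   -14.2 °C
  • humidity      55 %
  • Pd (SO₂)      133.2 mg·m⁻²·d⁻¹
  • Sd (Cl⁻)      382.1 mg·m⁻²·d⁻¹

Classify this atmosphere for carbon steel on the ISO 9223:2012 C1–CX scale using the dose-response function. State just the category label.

C2

carbon steel: f(T) = +0.150·(T−10) [T≤10 °C] = -3.6300
  Pd branch = 1.77·Pd^0.52·e^(0.02·RH+f) = 1.795 μm/a
  Cl⁻ term: 0.102·382.1^0.62·exp(0.033·55+0.04·-14.2) = 14.16
  r_corr = 1.795 + 14.16 = 15.96 μm/a
16 μm/a falls in (1.3, 25] for carbon steel → category C2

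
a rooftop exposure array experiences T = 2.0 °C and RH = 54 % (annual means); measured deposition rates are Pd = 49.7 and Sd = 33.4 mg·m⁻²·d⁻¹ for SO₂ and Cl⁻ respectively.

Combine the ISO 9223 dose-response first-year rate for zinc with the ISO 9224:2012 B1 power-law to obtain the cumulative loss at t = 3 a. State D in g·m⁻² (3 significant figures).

D(3) = 15.2 g·m⁻²

zinc: T≤10 °C ⇒ hinge +0.038·(2.0−10) = -0.3040
  Pd branch = 0.0129·Pd^0.44·e^(0.046·RH+f) = 0.6364 μm/a
  Sd branch = 0.0175·Sd^0.57·e^(0.008·RH+0.085·T) = 0.2361 μm/a
  sum: 0.6364 + 0.2361 → r_corr = 0.8725 μm/a
Long-term exponent b (ISO 9224 Table 2, B1) = 0.813
  D(3) = 0.8725 × 3^0.813 = 0.8725 × 2.443 = 2.131 μm
  Mass loss = 2.131 μm × 7.14 g/cm³ = 15.22 g·m⁻²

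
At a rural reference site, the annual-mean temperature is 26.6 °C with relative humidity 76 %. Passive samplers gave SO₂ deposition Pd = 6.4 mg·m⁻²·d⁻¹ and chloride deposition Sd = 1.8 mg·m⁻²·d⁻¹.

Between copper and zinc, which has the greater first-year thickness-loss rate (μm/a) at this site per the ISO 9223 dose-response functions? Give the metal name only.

copper

copper: f(T) = -0.080·(T−10) [T>10 °C] = -1.3280
  Pd branch = 0.0053·Pd^0.26·e^(0.059·RH+f) = 0.2016 μm/a
  Sd branch = 0.01025·Sd^0.27·e^(0.036·RH+0.049·T) = 0.6822 μm/a
  sum: 0.2016 + 0.6822 → r_corr = 0.8839 μm/a
zinc: T>10 °C ⇒ hinge -0.071·(26.6−10) = -1.1786
  SO₂ term: 0.0129·6.4^0.44·exp(0.046·76-1.1786) = 0.2963
  Sd branch = 0.0175·Sd^0.57·e^(0.008·RH+0.085·T) = 0.4311 μm/a
  r_corr = 0.2963 + 0.4311 = 0.7274 μm/a
Ordering by μm/a: copper (0.884) > zinc (0.727)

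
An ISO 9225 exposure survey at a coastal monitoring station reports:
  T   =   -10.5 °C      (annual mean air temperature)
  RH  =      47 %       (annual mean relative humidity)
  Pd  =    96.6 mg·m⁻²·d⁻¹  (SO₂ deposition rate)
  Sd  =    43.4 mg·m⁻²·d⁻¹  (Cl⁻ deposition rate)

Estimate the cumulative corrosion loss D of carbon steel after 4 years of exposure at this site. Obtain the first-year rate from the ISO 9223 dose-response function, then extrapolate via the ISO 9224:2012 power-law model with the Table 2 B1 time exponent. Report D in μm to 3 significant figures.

D(4) = 11.4 μm

carbon steel: T≤10 °C ⇒ hinge +0.150·(-10.5−10) = -3.0750
  sulphur-dioxide contribution → 2.254 μm/a
  chloride contribution → 3.274 μm/a
  ⇒ r_corr(carbon steel) = 5.528 μm/a
Long-term exponent b (ISO 9224 Table 2, B1) = 0.523
  D(4) = 5.528 × 4^0.523 = 5.528 × 2.065 = 11.41 μm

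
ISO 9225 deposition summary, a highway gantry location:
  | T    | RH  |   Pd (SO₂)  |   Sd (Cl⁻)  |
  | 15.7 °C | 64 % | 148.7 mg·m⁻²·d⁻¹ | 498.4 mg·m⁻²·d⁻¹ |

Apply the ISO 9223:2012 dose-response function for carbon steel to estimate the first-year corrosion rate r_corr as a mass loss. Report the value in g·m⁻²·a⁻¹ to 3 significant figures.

r_corr = 1.08e+03 g·m⁻²·a⁻¹

carbon steel: T>10 °C ⇒ hinge -0.054·(15.7−10) = -0.3078
  SO₂ term: 1.77·148.7^0.52·exp(0.02·64-0.3078) = 63.07
  Cl⁻ term: 0.102·498.4^0.62·exp(0.033·64+0.04·15.7) = 74.31
  r_corr = 63.07 + 74.31 = 137.4 μm/a
Convert to mass loss: 137.4 μm/a × 7.85 g/cm³ = 1078 g·m⁻²·a⁻¹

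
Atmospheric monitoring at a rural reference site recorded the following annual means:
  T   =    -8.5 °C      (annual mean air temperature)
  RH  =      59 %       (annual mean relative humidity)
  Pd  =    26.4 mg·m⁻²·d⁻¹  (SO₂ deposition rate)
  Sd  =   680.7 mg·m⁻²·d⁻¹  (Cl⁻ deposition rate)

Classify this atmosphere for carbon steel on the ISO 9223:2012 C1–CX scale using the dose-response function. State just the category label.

C3

carbon steel: temperature factor f = +0.150·(-18.5) = -2.7750
  Pd branch = 1.77·Pd^0.52·e^(0.02·RH+f) = 1.97 μm/a
  Sd branch = 0.102·Sd^0.62·e^(0.033·RH+0.04·T) = 29.04 μm/a
  sum: 1.97 + 29.04 → r_corr = 31.01 μm/a
31 μm/a falls in (25, 50] for carbon steel → category C3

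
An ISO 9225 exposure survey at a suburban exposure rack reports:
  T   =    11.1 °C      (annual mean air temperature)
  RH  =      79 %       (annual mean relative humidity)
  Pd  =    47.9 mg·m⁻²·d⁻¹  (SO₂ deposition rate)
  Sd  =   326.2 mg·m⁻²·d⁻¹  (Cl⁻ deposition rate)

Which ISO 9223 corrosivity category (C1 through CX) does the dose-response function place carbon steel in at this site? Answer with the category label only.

C5

carbon steel: T>10 °C ⇒ hinge -0.054·(11.1−10) = -0.0594
  SO₂ term: 1.77·47.9^0.52·exp(0.02·79-0.0594) = 60.55
  Cl⁻ term: 0.102·326.2^0.62·exp(0.033·79+0.04·11.1) = 77.98
  r_corr = 60.55 + 77.98 = 138.5 μm/a
ISO 9223 Table 2 (carbon steel): 80 < 139 ≤ 200 μm/a ⇒ C5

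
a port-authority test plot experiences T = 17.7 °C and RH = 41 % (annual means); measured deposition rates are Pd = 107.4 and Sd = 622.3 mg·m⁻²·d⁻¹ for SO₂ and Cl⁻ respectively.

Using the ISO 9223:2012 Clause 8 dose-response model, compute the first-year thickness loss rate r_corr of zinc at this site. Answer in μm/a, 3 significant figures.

r_corr = 4.67 μm/a

zinc: T>10 °C ⇒ hinge -0.071·(17.7−10) = -0.5467
  Pd branch = 0.0129·Pd^0.44·e^(0.046·RH+f) = 0.3854 μm/a
  Sd branch = 0.0175·Sd^0.57·e^(0.008·RH+0.085·T) = 4.28 μm/a
  sum: 0.3854 + 4.28 → r_corr = 4.666 μm/a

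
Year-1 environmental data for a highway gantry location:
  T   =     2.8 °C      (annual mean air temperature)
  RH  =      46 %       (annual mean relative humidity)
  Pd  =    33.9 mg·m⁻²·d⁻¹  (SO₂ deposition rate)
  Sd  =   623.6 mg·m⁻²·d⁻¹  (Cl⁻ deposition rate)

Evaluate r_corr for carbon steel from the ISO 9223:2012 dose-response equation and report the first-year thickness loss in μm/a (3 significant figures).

r_corr = 37.6 μm/a

carbon steel: f(T) = +0.150·(T−10) [T≤10 °C] = -1.0800
  sulphur-dioxide contribution → 9.423 μm/a
  chloride contribution → 28.14 μm/a
  total first-year rate 37.56 μm/a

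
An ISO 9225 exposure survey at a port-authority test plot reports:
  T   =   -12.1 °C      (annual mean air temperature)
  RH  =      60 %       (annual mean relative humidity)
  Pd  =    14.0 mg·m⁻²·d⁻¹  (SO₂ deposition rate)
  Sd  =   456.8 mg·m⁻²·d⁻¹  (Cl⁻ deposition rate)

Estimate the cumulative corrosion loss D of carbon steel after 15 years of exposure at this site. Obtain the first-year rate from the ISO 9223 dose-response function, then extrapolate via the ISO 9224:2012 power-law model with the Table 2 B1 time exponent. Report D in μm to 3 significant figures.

D(15) = 87.1 μm

carbon steel: f(T) = +0.150·(T−10) [T≤10 °C] = -3.3150
  sulphur-dioxide contribution → 0.8422 μm/a
  chloride contribution → 20.29 μm/a
  ⇒ r_corr(carbon steel) = 21.13 μm/a
Power-law: D(15) = r_corr · 15^0.523
  D(15) = 21.13 × 15^0.523 = 21.13 × 4.122 = 87.11 μm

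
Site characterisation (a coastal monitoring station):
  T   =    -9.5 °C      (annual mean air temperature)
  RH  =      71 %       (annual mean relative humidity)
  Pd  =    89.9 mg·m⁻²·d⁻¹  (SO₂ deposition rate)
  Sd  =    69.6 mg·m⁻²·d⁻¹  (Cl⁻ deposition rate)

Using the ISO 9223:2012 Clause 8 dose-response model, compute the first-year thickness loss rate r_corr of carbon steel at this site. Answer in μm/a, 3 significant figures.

r_corr = 14.2 μm/a

carbon steel: T≤10 °C ⇒ hinge +0.150·(-9.5−10) = -2.9250
  sulphur-dioxide contribution → 4.077 μm/a
  chloride contribution → 10.08 μm/a
  ⇒ r_corr(carbon steel) = 14.16 μm/a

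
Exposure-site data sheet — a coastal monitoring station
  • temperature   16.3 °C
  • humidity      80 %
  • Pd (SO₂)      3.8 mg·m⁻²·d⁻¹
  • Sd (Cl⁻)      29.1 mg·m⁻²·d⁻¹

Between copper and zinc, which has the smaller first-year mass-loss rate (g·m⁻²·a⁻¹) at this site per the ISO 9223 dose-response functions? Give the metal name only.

zinc

copper: temperature factor f = -0.080·(6.3) = -0.5040
  sulphur-dioxide contribution → 0.5082 μm/a
  chloride contribution → 1.008 μm/a
  total first-year rate 1.517 μm/a
  mass loss = 1.517 μm/a × 8.96 g/cm³ = 13.59 g·m⁻²·a⁻¹
zinc: temperature factor f = -0.071·(6.3) = -0.4473
  sulphur-dioxide contribution → 0.5884 μm/a
  chloride contribution → 0.906 μm/a
  ⇒ r_corr(zinc) = 1.494 μm/a
  mass loss = 1.494 μm/a × 7.14 g/cm³ = 10.67 g·m⁻²·a⁻¹
Ordering by g·m⁻²·a⁻¹: copper (13.6) > zinc (10.7)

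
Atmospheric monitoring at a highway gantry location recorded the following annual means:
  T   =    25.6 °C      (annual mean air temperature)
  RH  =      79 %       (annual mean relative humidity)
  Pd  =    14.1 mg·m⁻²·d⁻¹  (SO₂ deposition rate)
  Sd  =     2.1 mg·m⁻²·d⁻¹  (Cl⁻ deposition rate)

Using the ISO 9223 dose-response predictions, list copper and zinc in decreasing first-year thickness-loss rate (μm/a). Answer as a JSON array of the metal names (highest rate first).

["copper", "zinc"]

copper: temperature factor f = -0.080·(15.6) = -1.2480
  SO₂ term: 0.0053·14.1^0.26·exp(0.059·79-1.2480) = 0.3201
  Sd branch = 0.01025·Sd^0.27·e^(0.036·RH+0.049·T) = 0.7545 μm/a
  r_corr = 0.3201 + 0.7545 = 1.075 μm/a
zinc: T>10 °C ⇒ hinge -0.071·(25.6−10) = -1.1076
  Pd branch = 0.0129·Pd^0.44·e^(0.046·RH+f) = 0.5169 μm/a
  Cl⁻ term: 0.0175·2.1^0.57·exp(0.008·79+0.085·25.6) = 0.4428
  sum: 0.5169 + 0.4428 → r_corr = 0.9597 μm/a
Ordering by μm/a: copper (1.07) > zinc (0.96)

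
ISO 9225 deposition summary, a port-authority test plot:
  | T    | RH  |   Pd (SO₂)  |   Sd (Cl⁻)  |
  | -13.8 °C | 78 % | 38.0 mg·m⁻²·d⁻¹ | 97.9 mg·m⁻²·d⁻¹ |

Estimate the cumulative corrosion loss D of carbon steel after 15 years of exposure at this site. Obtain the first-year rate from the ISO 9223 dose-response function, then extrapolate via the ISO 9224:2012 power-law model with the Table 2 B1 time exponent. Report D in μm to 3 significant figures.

D(15) = 60.9 μm

carbon steel: temperature factor f = +0.150·(-23.8) = -3.5700
  sulphur-dioxide contribution → 1.572 μm/a
  chloride contribution → 13.21 μm/a
  ⇒ r_corr(carbon steel) = 14.79 μm/a
ISO 9224: D(t) = r_corr · t^b with b = 0.523 (carbon steel, B1)
  D(15) = 14.79 × 15^0.523 = 14.79 × 4.122 = 60.95 μm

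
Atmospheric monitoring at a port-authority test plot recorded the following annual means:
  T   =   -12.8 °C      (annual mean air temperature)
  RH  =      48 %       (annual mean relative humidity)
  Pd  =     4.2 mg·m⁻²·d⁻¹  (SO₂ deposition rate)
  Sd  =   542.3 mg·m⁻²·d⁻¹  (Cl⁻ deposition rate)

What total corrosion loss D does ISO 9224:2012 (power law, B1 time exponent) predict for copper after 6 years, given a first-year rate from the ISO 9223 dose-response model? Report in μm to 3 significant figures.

copper: temperature factor f = +0.126·(-22.8) = -2.8728
  SO₂ term: 0.0053·4.2^0.26·exp(0.059·48-2.8728) = 0.007389
  Cl⁻ term: 0.01025·542.3^0.27·exp(0.036·48+0.049·-12.8) = 0.1687
  sum: 0.007389 + 0.1687 → r_corr = 0.1761 μm/a
Long-term exponent b (ISO 9224 Table 2, B1) = 0.667
  D(6) = 0.1761 × 6^0.667 = 0.1761 × 3.304 = 0.5817 μm

D(6) = 0.582 μm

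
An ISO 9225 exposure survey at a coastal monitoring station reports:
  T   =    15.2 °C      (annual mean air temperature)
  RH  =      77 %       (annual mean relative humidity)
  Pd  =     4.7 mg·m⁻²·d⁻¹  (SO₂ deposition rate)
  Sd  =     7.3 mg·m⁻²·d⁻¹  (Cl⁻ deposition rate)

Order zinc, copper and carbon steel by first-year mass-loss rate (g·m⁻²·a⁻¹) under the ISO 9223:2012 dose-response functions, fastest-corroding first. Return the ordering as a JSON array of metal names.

zinc: T>10 °C ⇒ hinge -0.071·(15.2−10) = -0.3692
  sulphur-dioxide contribution → 0.6085 μm/a
  chloride contribution → 0.3662 μm/a
  ⇒ r_corr(zinc) = 0.9747 μm/a
  mass loss = 0.9747 μm/a × 7.14 g/cm³ = 6.959 g·m⁻²·a⁻¹
copper: f(T) = -0.080·(T−10) [T>10 °C] = -0.4160
  sulphur-dioxide contribution → 0.4913 μm/a
  chloride contribution → 0.5904 μm/a
  ⇒ r_corr(copper) = 1.082 μm/a
  mass loss = 1.082 μm/a × 8.96 g/cm³ = 9.692 g·m⁻²·a⁻¹
carbon steel: temperature factor f = -0.054·(5.2) = -0.2808
  sulphur-dioxide contribution → 13.94 μm/a
  chloride contribution → 8.156 μm/a
  ⇒ r_corr(carbon steel) = 22.1 μm/a
  mass loss = 22.1 μm/a × 7.85 g/cm³ = 173.5 g·m⁻²·a⁻¹
Ordering by g·m⁻²·a⁻¹: carbon steel (173) > copper (9.69) > zinc (6.96)

["carbon steel", "copper", "zinc"]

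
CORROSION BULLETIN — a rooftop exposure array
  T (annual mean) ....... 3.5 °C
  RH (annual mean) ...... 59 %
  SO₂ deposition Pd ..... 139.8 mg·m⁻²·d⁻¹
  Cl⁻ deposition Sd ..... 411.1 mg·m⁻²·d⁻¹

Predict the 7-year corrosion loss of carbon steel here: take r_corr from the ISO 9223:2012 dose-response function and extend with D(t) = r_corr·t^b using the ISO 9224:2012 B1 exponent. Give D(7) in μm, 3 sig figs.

D(7) = 173 μm

carbon steel: f(T) = +0.150·(T−10) [T≤10 °C] = -0.9750
  sulphur-dioxide contribution → 28.36 μm/a
  chloride contribution → 34.33 μm/a
  ⇒ r_corr(carbon steel) = 62.68 μm/a
Long-term exponent b (ISO 9224 Table 2, B1) = 0.523
  D(7) = 62.68 × 7^0.523 = 62.68 × 2.767 = 173.4 μm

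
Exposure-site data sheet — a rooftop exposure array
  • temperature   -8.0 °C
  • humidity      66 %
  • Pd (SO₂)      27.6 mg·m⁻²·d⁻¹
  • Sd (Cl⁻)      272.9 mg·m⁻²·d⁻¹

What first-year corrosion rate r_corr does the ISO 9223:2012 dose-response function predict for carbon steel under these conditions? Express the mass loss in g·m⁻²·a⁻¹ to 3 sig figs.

carbon steel: temperature factor f = +0.150·(-18.0) = -2.7000
  Pd branch = 1.77·Pd^0.52·e^(0.02·RH+f) = 2.5 μm/a
  Cl⁻ term: 0.102·272.9^0.62·exp(0.033·66+0.04·-8.0) = 21.18
  r_corr = 2.5 + 21.18 = 23.68 μm/a
Convert to mass loss: 23.68 μm/a × 7.85 g/cm³ = 185.9 g·m⁻²·a⁻¹

r_corr = 186 g·m⁻²·a⁻¹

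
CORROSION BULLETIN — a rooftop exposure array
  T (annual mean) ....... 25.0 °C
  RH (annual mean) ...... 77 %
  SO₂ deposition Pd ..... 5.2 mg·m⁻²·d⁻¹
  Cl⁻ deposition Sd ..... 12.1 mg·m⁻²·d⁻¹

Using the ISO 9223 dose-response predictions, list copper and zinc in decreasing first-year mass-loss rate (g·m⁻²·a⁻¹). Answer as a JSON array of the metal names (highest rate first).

copper: f(T) = -0.080·(T−10) [T>10 °C] = -1.2000
  sulphur-dioxide contribution → 0.2303 μm/a
  chloride contribution → 1.094 μm/a
  total first-year rate 1.324 μm/a
  mass loss = 1.324 μm/a × 8.96 g/cm³ = 11.86 g·m⁻²·a⁻¹
zinc: temperature factor f = -0.071·(15.0) = -1.0650
  sulphur-dioxide contribution → 0.3172 μm/a
  chloride contribution → 1.124 μm/a
  ⇒ r_corr(zinc) = 1.441 μm/a
  mass loss = 1.441 μm/a × 7.14 g/cm³ = 10.29 g·m⁻²·a⁻¹
Ordering by g·m⁻²·a⁻¹: copper (11.9) > zinc (10.3)

["copper", "zinc"]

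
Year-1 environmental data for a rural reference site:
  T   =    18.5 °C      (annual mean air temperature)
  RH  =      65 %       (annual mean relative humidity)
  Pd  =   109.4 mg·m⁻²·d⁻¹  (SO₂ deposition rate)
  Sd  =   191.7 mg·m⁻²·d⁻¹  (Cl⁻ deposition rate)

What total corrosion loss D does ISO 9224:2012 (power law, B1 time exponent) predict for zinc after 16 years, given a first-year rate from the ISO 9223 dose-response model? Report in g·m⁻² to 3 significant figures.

zinc: temperature factor f = -0.071·(8.5) = -0.6035
  SO₂ term: 0.0129·109.4^0.44·exp(0.046·65-0.6035) = 1.107
  Sd branch = 0.0175·Sd^0.57·e^(0.008·RH+0.085·T) = 2.837 μm/a
  r_corr = 1.107 + 2.837 = 3.944 μm/a
Long-term exponent b (ISO 9224 Table 2, B1) = 0.813
  D(16) = 3.944 × 16^0.813 = 3.944 × 9.527 = 37.58 μm
  Mass loss = 37.58 μm × 7.14 g/cm³ = 268.3 g·m⁻²

D(16) = 268 g·m⁻²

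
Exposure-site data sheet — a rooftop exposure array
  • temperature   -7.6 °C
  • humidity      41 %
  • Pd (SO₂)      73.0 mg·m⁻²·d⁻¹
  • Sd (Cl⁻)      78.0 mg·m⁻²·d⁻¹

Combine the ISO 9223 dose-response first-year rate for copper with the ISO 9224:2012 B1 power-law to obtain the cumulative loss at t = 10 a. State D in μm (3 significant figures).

copper: T≤10 °C ⇒ hinge +0.126·(-7.6−10) = -2.2176
  SO₂ term: 0.0053·73.0^0.26·exp(0.059·41-2.2176) = 0.01978
  Sd branch = 0.01025·Sd^0.27·e^(0.036·RH+0.049·T) = 0.1002 μm/a
  sum: 0.01978 + 0.1002 → r_corr = 0.12 μm/a
Long-term exponent b (ISO 9224 Table 2, B1) = 0.667
  D(10) = 0.12 × 10^0.667 = 0.12 × 4.645 = 0.5573 μm

D(10) = 0.557 μm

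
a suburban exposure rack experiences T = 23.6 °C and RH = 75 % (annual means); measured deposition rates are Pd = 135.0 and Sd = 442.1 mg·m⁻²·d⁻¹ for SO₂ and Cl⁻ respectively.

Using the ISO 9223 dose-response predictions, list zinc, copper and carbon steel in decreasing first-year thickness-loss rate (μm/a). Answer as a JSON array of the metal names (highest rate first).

zinc: T>10 °C ⇒ hinge -0.071·(23.6−10) = -0.9656
  Pd branch = 0.0129·Pd^0.44·e^(0.046·RH+f) = 1.339 μm/a
  Sd branch = 0.0175·Sd^0.57·e^(0.008·RH+0.085·T) = 7.634 μm/a
  r_corr = 1.339 + 7.634 = 8.973 μm/a
copper: temperature factor f = -0.080·(13.6) = -1.0880
  Pd branch = 0.0053·Pd^0.26·e^(0.059·RH+f) = 0.5338 μm/a
  Cl⁻ term: 0.01025·442.1^0.27·exp(0.036·75+0.049·23.6) = 2.511
  r_corr = 0.5338 + 2.511 = 3.045 μm/a
carbon steel: T>10 °C ⇒ hinge -0.054·(23.6−10) = -0.7344
  SO₂ term: 1.77·135.0^0.52·exp(0.02·75-0.7344) = 48.78
  Sd branch = 0.102·Sd^0.62·e^(0.033·RH+0.04·T) = 136 μm/a
  sum: 48.78 + 136 → r_corr = 184.8 μm/a
Ordering by μm/a: carbon steel (185) > zinc (8.97) > copper (3.04)

["carbon steel", "zinc", "copper"]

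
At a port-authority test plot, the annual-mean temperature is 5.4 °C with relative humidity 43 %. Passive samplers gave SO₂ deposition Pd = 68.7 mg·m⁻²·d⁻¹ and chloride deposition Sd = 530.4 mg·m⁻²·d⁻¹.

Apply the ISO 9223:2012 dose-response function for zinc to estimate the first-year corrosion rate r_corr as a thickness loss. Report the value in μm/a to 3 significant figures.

zinc: temperature factor f = +0.038·(-4.6) = -0.1748
  SO₂ term: 0.0129·68.7^0.44·exp(0.046·43-0.1748) = 0.5035
  Sd branch = 0.0175·Sd^0.57·e^(0.008·RH+0.085·T) = 1.396 μm/a
  sum: 0.5035 + 1.396 → r_corr = 1.899 μm/a

r_corr = 1.90 μm/a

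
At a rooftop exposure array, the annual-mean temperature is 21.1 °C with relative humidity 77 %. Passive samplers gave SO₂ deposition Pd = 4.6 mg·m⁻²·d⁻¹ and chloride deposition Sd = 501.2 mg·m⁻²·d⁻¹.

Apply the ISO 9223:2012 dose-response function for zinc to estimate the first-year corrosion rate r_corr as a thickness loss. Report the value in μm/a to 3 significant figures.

zinc: temperature factor f = -0.071·(11.1) = -0.7881
  sulphur-dioxide contribution → 0.3965 μm/a
  chloride contribution → 6.737 μm/a
  total first-year rate 7.134 μm/a

r_corr = 7.13 μm/a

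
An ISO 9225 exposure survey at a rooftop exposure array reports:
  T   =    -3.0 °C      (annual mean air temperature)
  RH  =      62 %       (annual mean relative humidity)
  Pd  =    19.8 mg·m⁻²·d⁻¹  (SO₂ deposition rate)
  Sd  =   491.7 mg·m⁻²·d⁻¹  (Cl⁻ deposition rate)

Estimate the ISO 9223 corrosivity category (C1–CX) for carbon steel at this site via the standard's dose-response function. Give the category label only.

carbon steel: temperature factor f = +0.150·(-13.0) = -1.9500
  sulphur-dioxide contribution → 4.11 μm/a
  chloride contribution → 32.65 μm/a
  ⇒ r_corr(carbon steel) = 36.76 μm/a
ISO 9223 Table 2 (carbon steel): 25 < 36.8 ≤ 50 μm/a ⇒ C3

C3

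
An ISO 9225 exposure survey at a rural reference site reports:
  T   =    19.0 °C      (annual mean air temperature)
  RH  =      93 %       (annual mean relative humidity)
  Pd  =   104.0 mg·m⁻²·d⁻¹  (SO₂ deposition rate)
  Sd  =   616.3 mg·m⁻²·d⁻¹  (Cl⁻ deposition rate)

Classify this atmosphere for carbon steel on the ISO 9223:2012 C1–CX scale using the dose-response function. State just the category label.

carbon steel: temperature factor f = -0.054·(9.0) = -0.4860
  Pd branch = 1.77·Pd^0.52·e^(0.02·RH+f) = 78.26 μm/a
  Sd branch = 0.102·Sd^0.62·e^(0.033·RH+0.04·T) = 251.9 μm/a
  sum: 78.26 + 251.9 → r_corr = 330.1 μm/a
Category bounds: 200…700 μm/a bracket r_corr ⇒ CX

CX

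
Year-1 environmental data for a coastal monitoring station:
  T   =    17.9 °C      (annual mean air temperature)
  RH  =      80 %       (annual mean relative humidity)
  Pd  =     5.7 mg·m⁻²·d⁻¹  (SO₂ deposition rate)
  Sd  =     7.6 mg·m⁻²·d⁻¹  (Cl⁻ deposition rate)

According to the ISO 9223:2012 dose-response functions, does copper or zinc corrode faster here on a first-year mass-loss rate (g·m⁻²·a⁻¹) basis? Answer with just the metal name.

copper: T>10 °C ⇒ hinge -0.080·(17.9−10) = -0.6320
  sulphur-dioxide contribution → 0.4968 μm/a
  chloride contribution → 0.759 μm/a
  total first-year rate 1.256 μm/a
  mass loss = 1.256 μm/a × 8.96 g/cm³ = 11.25 g·m⁻²·a⁻¹
zinc: temperature factor f = -0.071·(7.9) = -0.5609
  sulphur-dioxide contribution → 0.6277 μm/a
  chloride contribution → 0.4829 μm/a
  total first-year rate 1.111 μm/a
  mass loss = 1.111 μm/a × 7.14 g/cm³ = 7.93 g·m⁻²·a⁻¹
Ordering by g·m⁻²·a⁻¹: copper (11.3) > zinc (7.93)

copper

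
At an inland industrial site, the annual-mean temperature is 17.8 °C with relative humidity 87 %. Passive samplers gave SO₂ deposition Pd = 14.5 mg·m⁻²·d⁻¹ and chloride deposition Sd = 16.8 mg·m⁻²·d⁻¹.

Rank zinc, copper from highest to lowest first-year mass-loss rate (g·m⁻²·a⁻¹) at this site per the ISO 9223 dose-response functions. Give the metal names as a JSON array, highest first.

zinc: temperature factor f = -0.071·(7.8) = -0.5538
  Pd branch = 0.0129·Pd^0.44·e^(0.046·RH+f) = 1.316 μm/a
  Cl⁻ term: 0.0175·16.8^0.57·exp(0.008·87+0.085·17.8) = 0.7958
  r_corr = 1.316 + 0.7958 = 2.111 μm/a
  mass loss = 2.111 μm/a × 7.14 g/cm³ = 15.08 g·m⁻²·a⁻¹
copper: T>10 °C ⇒ hinge -0.080·(17.8−10) = -0.6240
  Pd branch = 0.0053·Pd^0.26·e^(0.059·RH+f) = 0.9649 μm/a
  Cl⁻ term: 0.01025·16.8^0.27·exp(0.036·87+0.049·17.8) = 1.204
  sum: 0.9649 + 1.204 → r_corr = 2.169 μm/a
  mass loss = 2.169 μm/a × 8.96 g/cm³ = 19.43 g·m⁻²·a⁻¹
Ordering by g·m⁻²·a⁻¹: copper (19.4) > zinc (15.1)

["copper", "zinc"]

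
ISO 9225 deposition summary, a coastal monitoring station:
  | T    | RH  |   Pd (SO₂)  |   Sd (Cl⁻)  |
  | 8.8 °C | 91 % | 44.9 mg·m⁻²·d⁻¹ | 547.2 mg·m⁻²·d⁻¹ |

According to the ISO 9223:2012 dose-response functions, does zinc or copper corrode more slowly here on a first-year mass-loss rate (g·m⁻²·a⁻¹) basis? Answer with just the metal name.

copper

zinc: f(T) = +0.038·(T−10) [T≤10 °C] = -0.0456
  Pd branch = 0.0129·Pd^0.44·e^(0.046·RH+f) = 4.322 μm/a
  Cl⁻ term: 0.0175·547.2^0.57·exp(0.008·91+0.085·8.8) = 2.785
  r_corr = 4.322 + 2.785 = 7.107 μm/a
  mass loss = 7.107 μm/a × 7.14 g/cm³ = 50.75 g·m⁻²·a⁻¹
copper: temperature factor f = +0.126·(-1.2) = -0.1512
  SO₂ term: 0.0053·44.9^0.26·exp(0.059·91-0.1512) = 2.63
  Sd branch = 0.01025·Sd^0.27·e^(0.036·RH+0.049·T) = 2.291 μm/a
  r_corr = 2.63 + 2.291 = 4.921 μm/a
  mass loss = 4.921 μm/a × 8.96 g/cm³ = 44.09 g·m⁻²·a⁻¹
Ordering by g·m⁻²·a⁻¹: zinc (50.7) > copper (44.1)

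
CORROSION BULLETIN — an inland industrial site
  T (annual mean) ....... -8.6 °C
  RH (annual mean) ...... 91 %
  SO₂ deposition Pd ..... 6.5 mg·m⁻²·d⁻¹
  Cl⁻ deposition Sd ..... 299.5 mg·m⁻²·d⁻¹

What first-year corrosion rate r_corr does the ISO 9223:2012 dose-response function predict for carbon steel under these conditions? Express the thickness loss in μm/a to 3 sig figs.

r_corr = 51.8 μm/a

carbon steel: T≤10 °C ⇒ hinge +0.150·(-8.6−10) = -2.7900
  sulphur-dioxide contribution → 1.776 μm/a
  chloride contribution → 49.98 μm/a
  total first-year rate 51.75 μm/a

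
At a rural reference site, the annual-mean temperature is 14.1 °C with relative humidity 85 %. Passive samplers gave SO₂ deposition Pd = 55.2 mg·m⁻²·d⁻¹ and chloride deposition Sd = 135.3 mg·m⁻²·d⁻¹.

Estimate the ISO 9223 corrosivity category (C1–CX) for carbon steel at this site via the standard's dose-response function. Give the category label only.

carbon steel: T>10 °C ⇒ hinge -0.054·(14.1−10) = -0.2214
  sulphur-dioxide contribution → 62.51 μm/a
  chloride contribution → 62.11 μm/a
  ⇒ r_corr(carbon steel) = 124.6 μm/a
ISO 9223 Table 2 (carbon steel): 80 < 125 ≤ 200 μm/a ⇒ C5

C5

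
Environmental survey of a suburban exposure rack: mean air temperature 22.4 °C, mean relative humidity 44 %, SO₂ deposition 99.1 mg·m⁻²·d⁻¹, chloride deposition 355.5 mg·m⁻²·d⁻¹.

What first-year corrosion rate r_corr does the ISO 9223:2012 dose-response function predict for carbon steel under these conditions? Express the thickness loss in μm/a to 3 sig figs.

carbon steel: f(T) = -0.054·(T−10) [T>10 °C] = -0.6696
  Pd branch = 1.77·Pd^0.52·e^(0.02·RH+f) = 23.84 μm/a
  Sd branch = 0.102·Sd^0.62·e^(0.033·RH+0.04·T) = 40.72 μm/a
  sum: 23.84 + 40.72 → r_corr = 64.56 μm/a

r_corr = 64.6 μm/a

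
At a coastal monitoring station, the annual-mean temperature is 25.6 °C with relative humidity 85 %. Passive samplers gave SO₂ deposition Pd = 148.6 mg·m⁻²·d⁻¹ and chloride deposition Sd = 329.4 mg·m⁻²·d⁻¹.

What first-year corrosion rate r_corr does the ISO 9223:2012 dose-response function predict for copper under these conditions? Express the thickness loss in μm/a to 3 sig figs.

r_corr = 4.51 μm/a

copper: T>10 °C ⇒ hinge -0.080·(25.6−10) = -1.2480
  sulphur-dioxide contribution → 0.8414 μm/a
  chloride contribution → 3.666 μm/a
  ⇒ r_corr(copper) = 4.508 μm/a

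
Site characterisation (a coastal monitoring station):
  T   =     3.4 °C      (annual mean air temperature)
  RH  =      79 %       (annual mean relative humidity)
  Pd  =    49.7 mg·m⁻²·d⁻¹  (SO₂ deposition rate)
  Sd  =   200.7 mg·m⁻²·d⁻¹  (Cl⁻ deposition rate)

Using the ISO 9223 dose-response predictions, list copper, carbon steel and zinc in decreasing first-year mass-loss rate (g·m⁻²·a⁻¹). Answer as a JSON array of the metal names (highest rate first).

["carbon steel", "zinc", "copper"]

copper: f(T) = +0.126·(T−10) [T≤10 °C] = -0.8316
  Pd branch = 0.0053·Pd^0.26·e^(0.059·RH+f) = 0.6736 μm/a
  Cl⁻ term: 0.01025·200.7^0.27·exp(0.036·79+0.049·3.4) = 0.8708
  r_corr = 0.6736 + 0.8708 = 1.544 μm/a
  mass loss = 1.544 μm/a × 8.96 g/cm³ = 13.84 g·m⁻²·a⁻¹
carbon steel: f(T) = +0.150·(T−10) [T≤10 °C] = -0.9900
  SO₂ term: 1.77·49.7^0.52·exp(0.02·79-0.9900) = 24.34
  Cl⁻ term: 0.102·200.7^0.62·exp(0.033·79+0.04·3.4) = 42.41
  sum: 24.34 + 42.41 → r_corr = 66.75 μm/a
  mass loss = 66.75 μm/a × 7.85 g/cm³ = 524 g·m⁻²·a⁻¹
zinc: temperature factor f = +0.038·(-6.6) = -0.2508
  SO₂ term: 0.0129·49.7^0.44·exp(0.046·79-0.2508) = 2.12
  Cl⁻ term: 0.0175·200.7^0.57·exp(0.008·79+0.085·3.4) = 0.9026
  sum: 2.12 + 0.9026 → r_corr = 3.022 μm/a
  mass loss = 3.022 μm/a × 7.14 g/cm³ = 21.58 g·m⁻²·a⁻¹
Ordering by g·m⁻²·a⁻¹: carbon steel (524) > zinc (21.6) > copper (13.8)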